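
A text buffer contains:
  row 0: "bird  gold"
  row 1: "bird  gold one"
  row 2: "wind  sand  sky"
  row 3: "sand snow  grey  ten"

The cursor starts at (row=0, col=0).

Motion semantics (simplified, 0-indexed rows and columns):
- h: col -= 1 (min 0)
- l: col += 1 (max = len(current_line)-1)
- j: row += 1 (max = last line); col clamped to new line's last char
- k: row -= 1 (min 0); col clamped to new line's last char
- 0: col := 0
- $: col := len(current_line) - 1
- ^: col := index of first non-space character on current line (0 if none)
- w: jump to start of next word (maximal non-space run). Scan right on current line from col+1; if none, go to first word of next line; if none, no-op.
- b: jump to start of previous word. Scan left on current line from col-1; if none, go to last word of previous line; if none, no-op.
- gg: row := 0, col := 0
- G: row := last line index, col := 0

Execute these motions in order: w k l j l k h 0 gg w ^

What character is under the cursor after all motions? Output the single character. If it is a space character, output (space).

Answer: b

Derivation:
After 1 (w): row=0 col=6 char='g'
After 2 (k): row=0 col=6 char='g'
After 3 (l): row=0 col=7 char='o'
After 4 (j): row=1 col=7 char='o'
After 5 (l): row=1 col=8 char='l'
After 6 (k): row=0 col=8 char='l'
After 7 (h): row=0 col=7 char='o'
After 8 (0): row=0 col=0 char='b'
After 9 (gg): row=0 col=0 char='b'
After 10 (w): row=0 col=6 char='g'
After 11 (^): row=0 col=0 char='b'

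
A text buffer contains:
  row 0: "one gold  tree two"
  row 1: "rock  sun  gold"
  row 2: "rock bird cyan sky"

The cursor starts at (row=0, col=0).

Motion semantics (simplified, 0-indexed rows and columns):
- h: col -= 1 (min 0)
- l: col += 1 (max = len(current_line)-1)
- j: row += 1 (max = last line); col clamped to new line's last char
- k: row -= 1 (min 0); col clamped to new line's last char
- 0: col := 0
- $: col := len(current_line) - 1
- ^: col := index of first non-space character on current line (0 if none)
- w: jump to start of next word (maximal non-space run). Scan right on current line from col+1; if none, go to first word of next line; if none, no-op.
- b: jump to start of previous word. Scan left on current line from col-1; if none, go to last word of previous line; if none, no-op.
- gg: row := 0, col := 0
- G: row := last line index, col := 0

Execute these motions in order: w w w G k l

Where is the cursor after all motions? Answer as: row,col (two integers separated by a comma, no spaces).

After 1 (w): row=0 col=4 char='g'
After 2 (w): row=0 col=10 char='t'
After 3 (w): row=0 col=15 char='t'
After 4 (G): row=2 col=0 char='r'
After 5 (k): row=1 col=0 char='r'
After 6 (l): row=1 col=1 char='o'

Answer: 1,1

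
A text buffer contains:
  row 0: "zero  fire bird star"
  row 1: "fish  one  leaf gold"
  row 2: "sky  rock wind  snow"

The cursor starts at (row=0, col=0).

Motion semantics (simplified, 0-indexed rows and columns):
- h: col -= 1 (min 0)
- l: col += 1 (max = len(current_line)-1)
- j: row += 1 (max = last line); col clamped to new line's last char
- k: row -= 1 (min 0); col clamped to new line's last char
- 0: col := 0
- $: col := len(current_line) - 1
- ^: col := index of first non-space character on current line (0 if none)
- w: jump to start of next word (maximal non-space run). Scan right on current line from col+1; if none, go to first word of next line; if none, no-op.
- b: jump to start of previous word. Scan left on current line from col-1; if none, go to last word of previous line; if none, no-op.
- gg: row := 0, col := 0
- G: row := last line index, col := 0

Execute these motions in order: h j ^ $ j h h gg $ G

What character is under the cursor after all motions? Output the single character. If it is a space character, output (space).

Answer: s

Derivation:
After 1 (h): row=0 col=0 char='z'
After 2 (j): row=1 col=0 char='f'
After 3 (^): row=1 col=0 char='f'
After 4 ($): row=1 col=19 char='d'
After 5 (j): row=2 col=19 char='w'
After 6 (h): row=2 col=18 char='o'
After 7 (h): row=2 col=17 char='n'
After 8 (gg): row=0 col=0 char='z'
After 9 ($): row=0 col=19 char='r'
After 10 (G): row=2 col=0 char='s'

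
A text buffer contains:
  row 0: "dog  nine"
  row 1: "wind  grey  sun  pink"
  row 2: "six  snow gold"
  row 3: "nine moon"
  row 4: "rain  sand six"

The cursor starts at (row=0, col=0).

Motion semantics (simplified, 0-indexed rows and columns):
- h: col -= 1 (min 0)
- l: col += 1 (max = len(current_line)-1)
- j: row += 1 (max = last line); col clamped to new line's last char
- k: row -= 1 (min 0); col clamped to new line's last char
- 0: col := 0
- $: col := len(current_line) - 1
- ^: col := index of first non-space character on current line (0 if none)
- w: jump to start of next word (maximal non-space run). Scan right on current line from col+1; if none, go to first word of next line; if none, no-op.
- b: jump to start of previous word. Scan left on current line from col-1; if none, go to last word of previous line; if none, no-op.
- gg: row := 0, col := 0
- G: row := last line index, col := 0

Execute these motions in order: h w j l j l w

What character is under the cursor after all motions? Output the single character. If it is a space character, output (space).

Answer: g

Derivation:
After 1 (h): row=0 col=0 char='d'
After 2 (w): row=0 col=5 char='n'
After 3 (j): row=1 col=5 char='_'
After 4 (l): row=1 col=6 char='g'
After 5 (j): row=2 col=6 char='n'
After 6 (l): row=2 col=7 char='o'
After 7 (w): row=2 col=10 char='g'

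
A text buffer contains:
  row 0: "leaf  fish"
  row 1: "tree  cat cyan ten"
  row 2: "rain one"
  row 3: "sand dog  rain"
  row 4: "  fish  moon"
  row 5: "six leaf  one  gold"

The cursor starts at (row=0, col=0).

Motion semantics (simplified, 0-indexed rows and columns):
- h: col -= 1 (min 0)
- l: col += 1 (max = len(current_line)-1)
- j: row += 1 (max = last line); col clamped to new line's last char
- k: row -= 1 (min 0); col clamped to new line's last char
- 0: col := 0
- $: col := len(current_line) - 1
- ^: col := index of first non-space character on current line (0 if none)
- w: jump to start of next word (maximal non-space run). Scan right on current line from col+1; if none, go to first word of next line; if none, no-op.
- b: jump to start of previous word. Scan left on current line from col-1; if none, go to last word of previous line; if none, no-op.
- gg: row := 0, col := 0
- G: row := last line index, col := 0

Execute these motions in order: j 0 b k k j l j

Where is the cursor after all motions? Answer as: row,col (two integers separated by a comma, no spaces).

Answer: 2,7

Derivation:
After 1 (j): row=1 col=0 char='t'
After 2 (0): row=1 col=0 char='t'
After 3 (b): row=0 col=6 char='f'
After 4 (k): row=0 col=6 char='f'
After 5 (k): row=0 col=6 char='f'
After 6 (j): row=1 col=6 char='c'
After 7 (l): row=1 col=7 char='a'
After 8 (j): row=2 col=7 char='e'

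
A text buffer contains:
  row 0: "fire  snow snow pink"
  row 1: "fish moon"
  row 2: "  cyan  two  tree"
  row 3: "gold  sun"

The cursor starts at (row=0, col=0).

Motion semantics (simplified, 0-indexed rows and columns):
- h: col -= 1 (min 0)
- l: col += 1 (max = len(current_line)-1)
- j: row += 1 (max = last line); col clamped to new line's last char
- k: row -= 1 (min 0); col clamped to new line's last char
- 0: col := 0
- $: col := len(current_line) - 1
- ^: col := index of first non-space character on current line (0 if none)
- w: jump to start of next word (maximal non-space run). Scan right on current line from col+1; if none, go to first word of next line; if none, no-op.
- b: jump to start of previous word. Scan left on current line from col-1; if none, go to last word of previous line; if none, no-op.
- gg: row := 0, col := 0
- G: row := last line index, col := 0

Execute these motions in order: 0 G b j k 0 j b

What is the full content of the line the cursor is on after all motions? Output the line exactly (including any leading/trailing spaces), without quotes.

After 1 (0): row=0 col=0 char='f'
After 2 (G): row=3 col=0 char='g'
After 3 (b): row=2 col=13 char='t'
After 4 (j): row=3 col=8 char='n'
After 5 (k): row=2 col=8 char='t'
After 6 (0): row=2 col=0 char='_'
After 7 (j): row=3 col=0 char='g'
After 8 (b): row=2 col=13 char='t'

Answer:   cyan  two  tree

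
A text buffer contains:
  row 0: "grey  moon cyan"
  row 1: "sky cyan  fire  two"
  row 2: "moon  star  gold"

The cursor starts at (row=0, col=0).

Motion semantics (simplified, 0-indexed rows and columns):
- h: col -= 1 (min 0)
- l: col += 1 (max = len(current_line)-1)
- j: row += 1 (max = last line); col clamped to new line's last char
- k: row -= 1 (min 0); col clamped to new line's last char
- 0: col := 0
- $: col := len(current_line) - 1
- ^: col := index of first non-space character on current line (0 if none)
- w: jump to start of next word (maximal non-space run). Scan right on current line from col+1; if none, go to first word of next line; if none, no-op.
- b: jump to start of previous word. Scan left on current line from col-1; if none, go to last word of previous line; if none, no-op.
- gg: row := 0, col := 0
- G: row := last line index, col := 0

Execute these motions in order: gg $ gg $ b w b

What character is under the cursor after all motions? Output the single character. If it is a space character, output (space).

After 1 (gg): row=0 col=0 char='g'
After 2 ($): row=0 col=14 char='n'
After 3 (gg): row=0 col=0 char='g'
After 4 ($): row=0 col=14 char='n'
After 5 (b): row=0 col=11 char='c'
After 6 (w): row=1 col=0 char='s'
After 7 (b): row=0 col=11 char='c'

Answer: c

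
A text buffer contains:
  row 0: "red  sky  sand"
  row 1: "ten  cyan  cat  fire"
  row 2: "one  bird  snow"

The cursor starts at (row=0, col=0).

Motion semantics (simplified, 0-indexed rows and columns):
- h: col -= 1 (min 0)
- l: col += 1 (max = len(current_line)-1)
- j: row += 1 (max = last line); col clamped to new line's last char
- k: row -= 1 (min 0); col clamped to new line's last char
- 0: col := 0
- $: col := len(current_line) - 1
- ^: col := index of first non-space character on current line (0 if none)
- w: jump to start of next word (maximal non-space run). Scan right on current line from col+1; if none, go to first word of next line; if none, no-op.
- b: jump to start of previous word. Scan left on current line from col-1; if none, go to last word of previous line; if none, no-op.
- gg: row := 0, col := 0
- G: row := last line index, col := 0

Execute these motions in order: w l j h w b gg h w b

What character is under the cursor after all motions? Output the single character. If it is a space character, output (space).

After 1 (w): row=0 col=5 char='s'
After 2 (l): row=0 col=6 char='k'
After 3 (j): row=1 col=6 char='y'
After 4 (h): row=1 col=5 char='c'
After 5 (w): row=1 col=11 char='c'
After 6 (b): row=1 col=5 char='c'
After 7 (gg): row=0 col=0 char='r'
After 8 (h): row=0 col=0 char='r'
After 9 (w): row=0 col=5 char='s'
After 10 (b): row=0 col=0 char='r'

Answer: r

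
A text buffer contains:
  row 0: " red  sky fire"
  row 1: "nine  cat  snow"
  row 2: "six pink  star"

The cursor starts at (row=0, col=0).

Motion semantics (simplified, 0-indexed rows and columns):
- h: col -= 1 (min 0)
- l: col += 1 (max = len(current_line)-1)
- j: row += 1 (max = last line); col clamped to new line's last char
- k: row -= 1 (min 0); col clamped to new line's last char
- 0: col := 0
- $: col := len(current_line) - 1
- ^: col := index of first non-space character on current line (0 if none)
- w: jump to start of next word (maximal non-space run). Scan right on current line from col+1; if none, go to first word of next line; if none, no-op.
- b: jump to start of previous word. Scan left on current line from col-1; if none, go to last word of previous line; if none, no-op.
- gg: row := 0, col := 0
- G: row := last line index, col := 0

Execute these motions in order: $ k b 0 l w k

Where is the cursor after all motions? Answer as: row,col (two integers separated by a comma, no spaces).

Answer: 0,6

Derivation:
After 1 ($): row=0 col=13 char='e'
After 2 (k): row=0 col=13 char='e'
After 3 (b): row=0 col=10 char='f'
After 4 (0): row=0 col=0 char='_'
After 5 (l): row=0 col=1 char='r'
After 6 (w): row=0 col=6 char='s'
After 7 (k): row=0 col=6 char='s'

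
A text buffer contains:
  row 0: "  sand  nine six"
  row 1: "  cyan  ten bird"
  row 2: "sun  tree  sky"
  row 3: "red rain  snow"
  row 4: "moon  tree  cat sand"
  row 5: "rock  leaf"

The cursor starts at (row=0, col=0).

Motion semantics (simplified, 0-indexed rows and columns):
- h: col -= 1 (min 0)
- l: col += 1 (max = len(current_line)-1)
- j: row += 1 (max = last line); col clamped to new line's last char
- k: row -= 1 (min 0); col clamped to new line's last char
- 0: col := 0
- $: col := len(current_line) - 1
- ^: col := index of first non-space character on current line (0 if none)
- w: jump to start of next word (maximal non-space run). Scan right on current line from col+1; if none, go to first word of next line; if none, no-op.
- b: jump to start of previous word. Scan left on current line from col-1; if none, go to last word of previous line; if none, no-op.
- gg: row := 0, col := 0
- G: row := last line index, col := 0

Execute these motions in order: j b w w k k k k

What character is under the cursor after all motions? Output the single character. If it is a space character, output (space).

Answer: n

Derivation:
After 1 (j): row=1 col=0 char='_'
After 2 (b): row=0 col=13 char='s'
After 3 (w): row=1 col=2 char='c'
After 4 (w): row=1 col=8 char='t'
After 5 (k): row=0 col=8 char='n'
After 6 (k): row=0 col=8 char='n'
After 7 (k): row=0 col=8 char='n'
After 8 (k): row=0 col=8 char='n'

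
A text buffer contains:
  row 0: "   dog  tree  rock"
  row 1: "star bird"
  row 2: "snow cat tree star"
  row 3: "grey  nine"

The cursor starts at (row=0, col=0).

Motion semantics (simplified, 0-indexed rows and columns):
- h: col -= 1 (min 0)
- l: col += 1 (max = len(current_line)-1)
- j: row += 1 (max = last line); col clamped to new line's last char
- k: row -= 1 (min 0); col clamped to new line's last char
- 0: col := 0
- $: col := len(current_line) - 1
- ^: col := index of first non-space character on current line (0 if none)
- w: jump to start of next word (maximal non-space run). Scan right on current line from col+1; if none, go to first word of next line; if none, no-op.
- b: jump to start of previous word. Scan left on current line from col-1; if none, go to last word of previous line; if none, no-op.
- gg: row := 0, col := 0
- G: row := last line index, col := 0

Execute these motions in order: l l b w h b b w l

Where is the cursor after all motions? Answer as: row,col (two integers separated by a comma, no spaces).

After 1 (l): row=0 col=1 char='_'
After 2 (l): row=0 col=2 char='_'
After 3 (b): row=0 col=2 char='_'
After 4 (w): row=0 col=3 char='d'
After 5 (h): row=0 col=2 char='_'
After 6 (b): row=0 col=2 char='_'
After 7 (b): row=0 col=2 char='_'
After 8 (w): row=0 col=3 char='d'
After 9 (l): row=0 col=4 char='o'

Answer: 0,4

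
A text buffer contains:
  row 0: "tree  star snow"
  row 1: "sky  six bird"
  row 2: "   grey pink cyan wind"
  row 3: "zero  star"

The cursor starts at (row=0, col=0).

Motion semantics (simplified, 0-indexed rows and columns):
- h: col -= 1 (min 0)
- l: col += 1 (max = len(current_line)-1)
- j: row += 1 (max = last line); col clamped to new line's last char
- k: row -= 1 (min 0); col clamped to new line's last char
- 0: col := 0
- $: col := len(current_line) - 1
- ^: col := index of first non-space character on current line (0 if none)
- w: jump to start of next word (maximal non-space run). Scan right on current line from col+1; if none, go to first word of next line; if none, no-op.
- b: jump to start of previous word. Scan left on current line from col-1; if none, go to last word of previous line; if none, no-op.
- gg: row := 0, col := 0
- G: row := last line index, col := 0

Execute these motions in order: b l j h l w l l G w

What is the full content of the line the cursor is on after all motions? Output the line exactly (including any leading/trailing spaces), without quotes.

After 1 (b): row=0 col=0 char='t'
After 2 (l): row=0 col=1 char='r'
After 3 (j): row=1 col=1 char='k'
After 4 (h): row=1 col=0 char='s'
After 5 (l): row=1 col=1 char='k'
After 6 (w): row=1 col=5 char='s'
After 7 (l): row=1 col=6 char='i'
After 8 (l): row=1 col=7 char='x'
After 9 (G): row=3 col=0 char='z'
After 10 (w): row=3 col=6 char='s'

Answer: zero  star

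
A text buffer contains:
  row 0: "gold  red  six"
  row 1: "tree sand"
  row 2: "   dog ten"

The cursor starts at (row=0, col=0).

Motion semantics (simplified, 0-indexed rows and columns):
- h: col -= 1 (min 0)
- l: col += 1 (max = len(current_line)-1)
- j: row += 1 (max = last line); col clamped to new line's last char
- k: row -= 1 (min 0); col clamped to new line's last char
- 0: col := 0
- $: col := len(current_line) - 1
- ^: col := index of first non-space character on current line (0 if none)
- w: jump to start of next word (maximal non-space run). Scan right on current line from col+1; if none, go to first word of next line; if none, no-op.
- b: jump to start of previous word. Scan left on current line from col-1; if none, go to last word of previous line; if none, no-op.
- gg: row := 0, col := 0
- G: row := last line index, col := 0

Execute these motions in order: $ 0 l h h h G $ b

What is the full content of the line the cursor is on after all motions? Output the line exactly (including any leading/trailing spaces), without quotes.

After 1 ($): row=0 col=13 char='x'
After 2 (0): row=0 col=0 char='g'
After 3 (l): row=0 col=1 char='o'
After 4 (h): row=0 col=0 char='g'
After 5 (h): row=0 col=0 char='g'
After 6 (h): row=0 col=0 char='g'
After 7 (G): row=2 col=0 char='_'
After 8 ($): row=2 col=9 char='n'
After 9 (b): row=2 col=7 char='t'

Answer:    dog ten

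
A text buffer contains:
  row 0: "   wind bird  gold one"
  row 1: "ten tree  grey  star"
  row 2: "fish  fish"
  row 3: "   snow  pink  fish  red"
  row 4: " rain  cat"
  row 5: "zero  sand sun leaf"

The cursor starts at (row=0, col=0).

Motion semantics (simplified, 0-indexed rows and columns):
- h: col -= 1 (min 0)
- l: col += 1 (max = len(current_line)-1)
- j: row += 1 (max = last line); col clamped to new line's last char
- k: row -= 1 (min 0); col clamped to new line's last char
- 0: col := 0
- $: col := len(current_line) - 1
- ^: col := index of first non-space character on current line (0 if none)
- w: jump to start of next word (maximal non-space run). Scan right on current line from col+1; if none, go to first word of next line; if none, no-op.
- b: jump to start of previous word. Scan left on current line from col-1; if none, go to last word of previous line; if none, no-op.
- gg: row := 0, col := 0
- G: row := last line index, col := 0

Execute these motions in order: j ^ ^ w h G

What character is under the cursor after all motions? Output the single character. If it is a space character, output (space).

Answer: z

Derivation:
After 1 (j): row=1 col=0 char='t'
After 2 (^): row=1 col=0 char='t'
After 3 (^): row=1 col=0 char='t'
After 4 (w): row=1 col=4 char='t'
After 5 (h): row=1 col=3 char='_'
After 6 (G): row=5 col=0 char='z'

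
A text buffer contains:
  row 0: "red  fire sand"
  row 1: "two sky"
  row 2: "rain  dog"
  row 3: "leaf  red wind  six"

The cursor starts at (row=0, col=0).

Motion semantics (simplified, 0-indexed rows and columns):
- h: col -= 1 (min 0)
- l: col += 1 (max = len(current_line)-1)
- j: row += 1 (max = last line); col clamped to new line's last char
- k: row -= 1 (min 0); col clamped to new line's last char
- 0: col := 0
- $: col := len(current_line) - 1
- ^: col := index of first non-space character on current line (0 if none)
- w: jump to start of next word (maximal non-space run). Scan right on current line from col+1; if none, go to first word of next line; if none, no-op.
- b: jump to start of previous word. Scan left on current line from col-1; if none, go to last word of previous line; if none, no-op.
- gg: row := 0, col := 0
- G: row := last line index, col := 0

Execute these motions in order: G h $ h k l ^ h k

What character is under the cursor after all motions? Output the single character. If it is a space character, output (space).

After 1 (G): row=3 col=0 char='l'
After 2 (h): row=3 col=0 char='l'
After 3 ($): row=3 col=18 char='x'
After 4 (h): row=3 col=17 char='i'
After 5 (k): row=2 col=8 char='g'
After 6 (l): row=2 col=8 char='g'
After 7 (^): row=2 col=0 char='r'
After 8 (h): row=2 col=0 char='r'
After 9 (k): row=1 col=0 char='t'

Answer: t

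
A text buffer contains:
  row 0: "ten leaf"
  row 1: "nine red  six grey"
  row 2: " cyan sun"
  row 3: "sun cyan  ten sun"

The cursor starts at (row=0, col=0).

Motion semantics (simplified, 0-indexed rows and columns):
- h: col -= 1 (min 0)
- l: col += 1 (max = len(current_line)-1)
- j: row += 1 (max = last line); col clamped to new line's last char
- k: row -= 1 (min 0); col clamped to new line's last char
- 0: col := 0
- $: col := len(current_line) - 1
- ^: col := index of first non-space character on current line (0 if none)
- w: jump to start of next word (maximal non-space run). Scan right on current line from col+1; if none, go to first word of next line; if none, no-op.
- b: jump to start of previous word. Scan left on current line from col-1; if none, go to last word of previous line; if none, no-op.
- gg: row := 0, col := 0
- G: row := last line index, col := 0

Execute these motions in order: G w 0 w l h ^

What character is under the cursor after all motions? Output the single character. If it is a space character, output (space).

After 1 (G): row=3 col=0 char='s'
After 2 (w): row=3 col=4 char='c'
After 3 (0): row=3 col=0 char='s'
After 4 (w): row=3 col=4 char='c'
After 5 (l): row=3 col=5 char='y'
After 6 (h): row=3 col=4 char='c'
After 7 (^): row=3 col=0 char='s'

Answer: s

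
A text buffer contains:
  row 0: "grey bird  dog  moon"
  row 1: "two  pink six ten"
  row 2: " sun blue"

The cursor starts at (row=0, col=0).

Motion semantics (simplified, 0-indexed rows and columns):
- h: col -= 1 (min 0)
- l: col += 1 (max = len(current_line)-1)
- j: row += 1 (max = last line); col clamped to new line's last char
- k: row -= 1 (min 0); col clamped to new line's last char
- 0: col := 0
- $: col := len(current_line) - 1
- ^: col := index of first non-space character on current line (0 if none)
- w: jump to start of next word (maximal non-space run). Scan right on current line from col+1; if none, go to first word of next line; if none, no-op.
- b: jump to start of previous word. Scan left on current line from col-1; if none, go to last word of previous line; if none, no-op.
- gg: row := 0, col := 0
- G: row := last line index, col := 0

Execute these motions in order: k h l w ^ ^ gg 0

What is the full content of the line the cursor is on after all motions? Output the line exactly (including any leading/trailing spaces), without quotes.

After 1 (k): row=0 col=0 char='g'
After 2 (h): row=0 col=0 char='g'
After 3 (l): row=0 col=1 char='r'
After 4 (w): row=0 col=5 char='b'
After 5 (^): row=0 col=0 char='g'
After 6 (^): row=0 col=0 char='g'
After 7 (gg): row=0 col=0 char='g'
After 8 (0): row=0 col=0 char='g'

Answer: grey bird  dog  moon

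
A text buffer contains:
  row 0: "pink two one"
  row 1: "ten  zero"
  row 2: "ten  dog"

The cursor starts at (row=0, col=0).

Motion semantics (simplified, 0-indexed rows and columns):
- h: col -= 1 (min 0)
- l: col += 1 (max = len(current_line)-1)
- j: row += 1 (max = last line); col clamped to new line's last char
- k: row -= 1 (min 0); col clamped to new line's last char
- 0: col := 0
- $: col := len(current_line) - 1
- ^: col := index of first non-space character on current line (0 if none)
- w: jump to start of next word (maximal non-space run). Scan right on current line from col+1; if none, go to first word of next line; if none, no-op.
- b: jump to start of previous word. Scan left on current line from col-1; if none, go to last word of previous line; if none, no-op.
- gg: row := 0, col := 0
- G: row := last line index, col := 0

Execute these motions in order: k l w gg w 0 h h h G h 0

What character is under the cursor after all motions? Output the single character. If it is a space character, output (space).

Answer: t

Derivation:
After 1 (k): row=0 col=0 char='p'
After 2 (l): row=0 col=1 char='i'
After 3 (w): row=0 col=5 char='t'
After 4 (gg): row=0 col=0 char='p'
After 5 (w): row=0 col=5 char='t'
After 6 (0): row=0 col=0 char='p'
After 7 (h): row=0 col=0 char='p'
After 8 (h): row=0 col=0 char='p'
After 9 (h): row=0 col=0 char='p'
After 10 (G): row=2 col=0 char='t'
After 11 (h): row=2 col=0 char='t'
After 12 (0): row=2 col=0 char='t'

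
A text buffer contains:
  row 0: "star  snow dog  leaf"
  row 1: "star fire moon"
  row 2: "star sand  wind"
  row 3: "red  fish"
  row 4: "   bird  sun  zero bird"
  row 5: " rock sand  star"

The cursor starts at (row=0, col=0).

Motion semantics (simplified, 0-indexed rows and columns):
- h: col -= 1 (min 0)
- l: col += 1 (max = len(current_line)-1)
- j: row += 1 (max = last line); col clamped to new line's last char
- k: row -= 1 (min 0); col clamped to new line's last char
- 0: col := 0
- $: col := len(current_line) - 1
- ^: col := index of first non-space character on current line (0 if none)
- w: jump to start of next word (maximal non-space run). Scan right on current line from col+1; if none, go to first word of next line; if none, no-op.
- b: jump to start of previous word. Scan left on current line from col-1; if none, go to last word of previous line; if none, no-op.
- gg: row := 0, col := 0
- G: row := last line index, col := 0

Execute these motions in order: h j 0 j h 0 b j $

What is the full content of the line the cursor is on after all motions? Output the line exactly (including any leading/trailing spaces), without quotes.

Answer: star sand  wind

Derivation:
After 1 (h): row=0 col=0 char='s'
After 2 (j): row=1 col=0 char='s'
After 3 (0): row=1 col=0 char='s'
After 4 (j): row=2 col=0 char='s'
After 5 (h): row=2 col=0 char='s'
After 6 (0): row=2 col=0 char='s'
After 7 (b): row=1 col=10 char='m'
After 8 (j): row=2 col=10 char='_'
After 9 ($): row=2 col=14 char='d'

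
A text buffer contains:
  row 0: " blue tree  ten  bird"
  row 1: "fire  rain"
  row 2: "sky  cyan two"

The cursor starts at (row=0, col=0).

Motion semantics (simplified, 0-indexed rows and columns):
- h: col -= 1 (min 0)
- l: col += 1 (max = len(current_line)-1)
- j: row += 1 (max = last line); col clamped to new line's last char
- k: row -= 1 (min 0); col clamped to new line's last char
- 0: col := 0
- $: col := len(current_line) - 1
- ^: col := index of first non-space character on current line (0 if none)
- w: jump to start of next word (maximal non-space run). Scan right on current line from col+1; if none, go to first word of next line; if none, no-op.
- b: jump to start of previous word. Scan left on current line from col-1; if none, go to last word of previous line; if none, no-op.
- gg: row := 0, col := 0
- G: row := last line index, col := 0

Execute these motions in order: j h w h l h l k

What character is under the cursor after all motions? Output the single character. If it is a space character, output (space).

Answer: t

Derivation:
After 1 (j): row=1 col=0 char='f'
After 2 (h): row=1 col=0 char='f'
After 3 (w): row=1 col=6 char='r'
After 4 (h): row=1 col=5 char='_'
After 5 (l): row=1 col=6 char='r'
After 6 (h): row=1 col=5 char='_'
After 7 (l): row=1 col=6 char='r'
After 8 (k): row=0 col=6 char='t'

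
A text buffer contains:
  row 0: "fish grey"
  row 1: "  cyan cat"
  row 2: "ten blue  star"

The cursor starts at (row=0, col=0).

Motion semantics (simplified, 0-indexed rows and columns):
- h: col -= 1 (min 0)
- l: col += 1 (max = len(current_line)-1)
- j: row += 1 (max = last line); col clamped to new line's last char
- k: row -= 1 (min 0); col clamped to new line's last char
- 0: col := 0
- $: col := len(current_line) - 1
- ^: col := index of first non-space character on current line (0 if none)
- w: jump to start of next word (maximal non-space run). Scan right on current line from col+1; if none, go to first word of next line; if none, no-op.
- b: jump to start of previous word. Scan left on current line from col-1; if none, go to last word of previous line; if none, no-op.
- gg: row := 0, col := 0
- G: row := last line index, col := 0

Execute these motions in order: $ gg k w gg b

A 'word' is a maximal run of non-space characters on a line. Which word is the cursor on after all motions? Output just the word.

Answer: fish

Derivation:
After 1 ($): row=0 col=8 char='y'
After 2 (gg): row=0 col=0 char='f'
After 3 (k): row=0 col=0 char='f'
After 4 (w): row=0 col=5 char='g'
After 5 (gg): row=0 col=0 char='f'
After 6 (b): row=0 col=0 char='f'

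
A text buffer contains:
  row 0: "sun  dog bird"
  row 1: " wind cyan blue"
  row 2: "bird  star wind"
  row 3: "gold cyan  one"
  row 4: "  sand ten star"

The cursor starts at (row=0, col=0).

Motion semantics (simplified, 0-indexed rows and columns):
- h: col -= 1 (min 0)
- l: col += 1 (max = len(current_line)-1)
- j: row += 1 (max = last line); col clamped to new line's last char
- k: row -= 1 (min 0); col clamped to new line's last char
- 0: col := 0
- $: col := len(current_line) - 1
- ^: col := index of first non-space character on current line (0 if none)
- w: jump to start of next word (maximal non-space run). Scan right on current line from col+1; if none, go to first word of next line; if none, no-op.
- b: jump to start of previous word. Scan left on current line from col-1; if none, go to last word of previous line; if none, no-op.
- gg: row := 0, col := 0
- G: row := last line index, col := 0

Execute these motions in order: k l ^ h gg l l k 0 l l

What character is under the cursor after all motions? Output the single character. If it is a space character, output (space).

After 1 (k): row=0 col=0 char='s'
After 2 (l): row=0 col=1 char='u'
After 3 (^): row=0 col=0 char='s'
After 4 (h): row=0 col=0 char='s'
After 5 (gg): row=0 col=0 char='s'
After 6 (l): row=0 col=1 char='u'
After 7 (l): row=0 col=2 char='n'
After 8 (k): row=0 col=2 char='n'
After 9 (0): row=0 col=0 char='s'
After 10 (l): row=0 col=1 char='u'
After 11 (l): row=0 col=2 char='n'

Answer: n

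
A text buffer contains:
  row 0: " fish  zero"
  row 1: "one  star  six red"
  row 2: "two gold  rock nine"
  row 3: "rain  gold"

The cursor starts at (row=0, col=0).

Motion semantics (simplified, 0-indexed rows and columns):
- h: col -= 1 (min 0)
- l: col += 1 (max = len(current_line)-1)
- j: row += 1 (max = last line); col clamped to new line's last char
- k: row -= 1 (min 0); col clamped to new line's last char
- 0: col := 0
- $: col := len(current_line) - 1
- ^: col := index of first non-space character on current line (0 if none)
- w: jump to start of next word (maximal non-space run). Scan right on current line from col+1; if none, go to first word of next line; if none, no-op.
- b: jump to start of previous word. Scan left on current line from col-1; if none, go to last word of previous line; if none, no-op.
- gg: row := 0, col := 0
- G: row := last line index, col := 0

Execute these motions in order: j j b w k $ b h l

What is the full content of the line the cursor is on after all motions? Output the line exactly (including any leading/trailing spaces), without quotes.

Answer: one  star  six red

Derivation:
After 1 (j): row=1 col=0 char='o'
After 2 (j): row=2 col=0 char='t'
After 3 (b): row=1 col=15 char='r'
After 4 (w): row=2 col=0 char='t'
After 5 (k): row=1 col=0 char='o'
After 6 ($): row=1 col=17 char='d'
After 7 (b): row=1 col=15 char='r'
After 8 (h): row=1 col=14 char='_'
After 9 (l): row=1 col=15 char='r'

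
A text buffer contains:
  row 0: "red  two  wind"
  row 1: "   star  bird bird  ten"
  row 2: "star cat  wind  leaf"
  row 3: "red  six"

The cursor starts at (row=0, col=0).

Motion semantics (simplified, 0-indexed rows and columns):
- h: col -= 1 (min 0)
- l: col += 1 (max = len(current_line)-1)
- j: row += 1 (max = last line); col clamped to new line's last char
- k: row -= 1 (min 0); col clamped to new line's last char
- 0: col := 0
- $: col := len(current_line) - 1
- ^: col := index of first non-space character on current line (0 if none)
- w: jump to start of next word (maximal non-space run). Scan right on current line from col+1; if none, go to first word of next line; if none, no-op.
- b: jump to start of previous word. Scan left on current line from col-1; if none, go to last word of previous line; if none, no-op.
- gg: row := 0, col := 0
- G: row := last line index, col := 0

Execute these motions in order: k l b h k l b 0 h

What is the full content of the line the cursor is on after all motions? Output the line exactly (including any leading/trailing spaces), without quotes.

After 1 (k): row=0 col=0 char='r'
After 2 (l): row=0 col=1 char='e'
After 3 (b): row=0 col=0 char='r'
After 4 (h): row=0 col=0 char='r'
After 5 (k): row=0 col=0 char='r'
After 6 (l): row=0 col=1 char='e'
After 7 (b): row=0 col=0 char='r'
After 8 (0): row=0 col=0 char='r'
After 9 (h): row=0 col=0 char='r'

Answer: red  two  wind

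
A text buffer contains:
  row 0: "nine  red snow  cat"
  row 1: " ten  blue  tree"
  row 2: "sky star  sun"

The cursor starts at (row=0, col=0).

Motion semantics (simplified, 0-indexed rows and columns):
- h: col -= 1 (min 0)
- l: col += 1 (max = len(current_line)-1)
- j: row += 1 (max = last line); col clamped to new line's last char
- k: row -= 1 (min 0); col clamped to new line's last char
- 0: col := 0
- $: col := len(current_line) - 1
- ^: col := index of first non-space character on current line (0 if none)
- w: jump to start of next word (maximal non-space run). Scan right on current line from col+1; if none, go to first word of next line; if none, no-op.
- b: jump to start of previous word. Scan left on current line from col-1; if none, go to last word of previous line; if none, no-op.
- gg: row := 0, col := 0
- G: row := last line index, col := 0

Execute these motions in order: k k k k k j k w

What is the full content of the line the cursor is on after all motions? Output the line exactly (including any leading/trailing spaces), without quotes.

After 1 (k): row=0 col=0 char='n'
After 2 (k): row=0 col=0 char='n'
After 3 (k): row=0 col=0 char='n'
After 4 (k): row=0 col=0 char='n'
After 5 (k): row=0 col=0 char='n'
After 6 (j): row=1 col=0 char='_'
After 7 (k): row=0 col=0 char='n'
After 8 (w): row=0 col=6 char='r'

Answer: nine  red snow  cat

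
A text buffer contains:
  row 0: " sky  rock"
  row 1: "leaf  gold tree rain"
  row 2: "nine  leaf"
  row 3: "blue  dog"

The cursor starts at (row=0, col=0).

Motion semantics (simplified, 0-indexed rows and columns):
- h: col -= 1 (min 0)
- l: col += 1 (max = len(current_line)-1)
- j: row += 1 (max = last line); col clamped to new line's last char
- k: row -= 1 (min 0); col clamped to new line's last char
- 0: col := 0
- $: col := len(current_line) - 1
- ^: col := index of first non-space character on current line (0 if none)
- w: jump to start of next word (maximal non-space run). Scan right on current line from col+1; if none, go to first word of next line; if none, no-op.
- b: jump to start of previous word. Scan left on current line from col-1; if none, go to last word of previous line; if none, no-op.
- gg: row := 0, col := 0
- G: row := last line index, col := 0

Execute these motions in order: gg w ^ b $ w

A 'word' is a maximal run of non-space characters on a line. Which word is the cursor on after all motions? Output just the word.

Answer: leaf

Derivation:
After 1 (gg): row=0 col=0 char='_'
After 2 (w): row=0 col=1 char='s'
After 3 (^): row=0 col=1 char='s'
After 4 (b): row=0 col=1 char='s'
After 5 ($): row=0 col=9 char='k'
After 6 (w): row=1 col=0 char='l'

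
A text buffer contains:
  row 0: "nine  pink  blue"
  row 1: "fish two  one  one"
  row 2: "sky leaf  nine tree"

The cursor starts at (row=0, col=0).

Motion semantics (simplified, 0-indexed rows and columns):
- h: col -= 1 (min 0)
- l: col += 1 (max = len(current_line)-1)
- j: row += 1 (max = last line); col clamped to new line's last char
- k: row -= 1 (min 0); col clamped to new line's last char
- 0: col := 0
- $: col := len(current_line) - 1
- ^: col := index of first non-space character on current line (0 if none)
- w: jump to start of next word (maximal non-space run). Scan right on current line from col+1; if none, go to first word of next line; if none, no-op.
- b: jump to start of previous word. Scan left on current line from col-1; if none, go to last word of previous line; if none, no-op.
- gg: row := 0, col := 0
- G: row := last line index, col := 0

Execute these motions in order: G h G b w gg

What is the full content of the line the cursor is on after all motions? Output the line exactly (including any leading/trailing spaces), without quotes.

Answer: nine  pink  blue

Derivation:
After 1 (G): row=2 col=0 char='s'
After 2 (h): row=2 col=0 char='s'
After 3 (G): row=2 col=0 char='s'
After 4 (b): row=1 col=15 char='o'
After 5 (w): row=2 col=0 char='s'
After 6 (gg): row=0 col=0 char='n'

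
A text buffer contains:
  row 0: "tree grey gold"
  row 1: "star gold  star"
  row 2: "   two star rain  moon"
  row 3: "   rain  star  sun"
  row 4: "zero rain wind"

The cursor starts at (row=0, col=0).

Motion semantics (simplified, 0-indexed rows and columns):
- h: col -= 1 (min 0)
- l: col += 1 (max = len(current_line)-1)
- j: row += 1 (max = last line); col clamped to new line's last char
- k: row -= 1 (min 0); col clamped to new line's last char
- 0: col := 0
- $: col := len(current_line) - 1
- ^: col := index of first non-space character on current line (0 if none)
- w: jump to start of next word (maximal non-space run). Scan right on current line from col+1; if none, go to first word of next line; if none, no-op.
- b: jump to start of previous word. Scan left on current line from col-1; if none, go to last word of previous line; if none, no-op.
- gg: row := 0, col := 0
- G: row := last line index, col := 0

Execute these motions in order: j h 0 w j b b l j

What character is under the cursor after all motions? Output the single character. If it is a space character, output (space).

Answer: r

Derivation:
After 1 (j): row=1 col=0 char='s'
After 2 (h): row=1 col=0 char='s'
After 3 (0): row=1 col=0 char='s'
After 4 (w): row=1 col=5 char='g'
After 5 (j): row=2 col=5 char='o'
After 6 (b): row=2 col=3 char='t'
After 7 (b): row=1 col=11 char='s'
After 8 (l): row=1 col=12 char='t'
After 9 (j): row=2 col=12 char='r'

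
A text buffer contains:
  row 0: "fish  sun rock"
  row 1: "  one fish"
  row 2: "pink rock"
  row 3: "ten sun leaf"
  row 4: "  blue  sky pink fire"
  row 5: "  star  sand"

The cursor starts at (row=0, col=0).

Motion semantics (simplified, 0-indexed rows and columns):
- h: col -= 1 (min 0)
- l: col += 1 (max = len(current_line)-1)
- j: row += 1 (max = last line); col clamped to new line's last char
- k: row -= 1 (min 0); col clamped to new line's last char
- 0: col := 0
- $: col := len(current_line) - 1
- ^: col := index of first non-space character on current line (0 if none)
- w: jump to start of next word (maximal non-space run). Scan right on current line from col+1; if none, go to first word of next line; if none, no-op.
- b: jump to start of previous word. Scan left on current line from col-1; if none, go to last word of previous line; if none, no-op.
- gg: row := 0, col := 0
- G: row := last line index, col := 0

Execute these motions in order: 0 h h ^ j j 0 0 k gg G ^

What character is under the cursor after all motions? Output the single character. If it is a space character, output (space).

After 1 (0): row=0 col=0 char='f'
After 2 (h): row=0 col=0 char='f'
After 3 (h): row=0 col=0 char='f'
After 4 (^): row=0 col=0 char='f'
After 5 (j): row=1 col=0 char='_'
After 6 (j): row=2 col=0 char='p'
After 7 (0): row=2 col=0 char='p'
After 8 (0): row=2 col=0 char='p'
After 9 (k): row=1 col=0 char='_'
After 10 (gg): row=0 col=0 char='f'
After 11 (G): row=5 col=0 char='_'
After 12 (^): row=5 col=2 char='s'

Answer: s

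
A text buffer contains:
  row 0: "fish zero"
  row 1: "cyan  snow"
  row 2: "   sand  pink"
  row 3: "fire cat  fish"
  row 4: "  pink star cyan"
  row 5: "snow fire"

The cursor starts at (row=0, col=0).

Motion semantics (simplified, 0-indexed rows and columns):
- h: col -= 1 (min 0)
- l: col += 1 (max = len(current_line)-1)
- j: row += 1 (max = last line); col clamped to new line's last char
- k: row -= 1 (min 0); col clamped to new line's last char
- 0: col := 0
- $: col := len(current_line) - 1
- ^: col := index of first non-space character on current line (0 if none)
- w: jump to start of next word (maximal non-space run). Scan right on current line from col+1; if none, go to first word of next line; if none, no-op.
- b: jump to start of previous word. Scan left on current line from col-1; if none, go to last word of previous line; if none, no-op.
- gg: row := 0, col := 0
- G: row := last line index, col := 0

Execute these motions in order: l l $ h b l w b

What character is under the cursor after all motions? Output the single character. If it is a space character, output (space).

Answer: z

Derivation:
After 1 (l): row=0 col=1 char='i'
After 2 (l): row=0 col=2 char='s'
After 3 ($): row=0 col=8 char='o'
After 4 (h): row=0 col=7 char='r'
After 5 (b): row=0 col=5 char='z'
After 6 (l): row=0 col=6 char='e'
After 7 (w): row=1 col=0 char='c'
After 8 (b): row=0 col=5 char='z'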